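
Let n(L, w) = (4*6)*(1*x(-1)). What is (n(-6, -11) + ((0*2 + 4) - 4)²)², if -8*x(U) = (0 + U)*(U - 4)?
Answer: 225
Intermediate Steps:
x(U) = -U*(-4 + U)/8 (x(U) = -(0 + U)*(U - 4)/8 = -U*(-4 + U)/8)
n(L, w) = -15 (n(L, w) = (4*6)*(1*((⅛)*(-1)*(4 - 1*(-1)))) = 24*(1*((⅛)*(-1)*(4 + 1))) = 24*(1*((⅛)*(-1)*5)) = 24*(1*(-5/8)) = 24*(-5/8) = -15)
(n(-6, -11) + ((0*2 + 4) - 4)²)² = (-15 + ((0*2 + 4) - 4)²)² = (-15 + ((0 + 4) - 4)²)² = (-15 + (4 - 4)²)² = (-15 + 0²)² = (-15 + 0)² = (-15)² = 225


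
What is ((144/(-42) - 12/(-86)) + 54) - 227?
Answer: -53063/301 ≈ -176.29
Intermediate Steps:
((144/(-42) - 12/(-86)) + 54) - 227 = ((144*(-1/42) - 12*(-1/86)) + 54) - 227 = ((-24/7 + 6/43) + 54) - 227 = (-990/301 + 54) - 227 = 15264/301 - 227 = -53063/301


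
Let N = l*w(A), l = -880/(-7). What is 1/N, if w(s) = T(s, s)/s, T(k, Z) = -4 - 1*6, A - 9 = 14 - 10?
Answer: -91/8800 ≈ -0.010341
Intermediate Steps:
l = 880/7 (l = -880*(-1)/7 = -80*(-11/7) = 880/7 ≈ 125.71)
A = 13 (A = 9 + (14 - 10) = 9 + 4 = 13)
T(k, Z) = -10 (T(k, Z) = -4 - 6 = -10)
w(s) = -10/s
N = -8800/91 (N = 880*(-10/13)/7 = 880*(-10*1/13)/7 = (880/7)*(-10/13) = -8800/91 ≈ -96.703)
1/N = 1/(-8800/91) = -91/8800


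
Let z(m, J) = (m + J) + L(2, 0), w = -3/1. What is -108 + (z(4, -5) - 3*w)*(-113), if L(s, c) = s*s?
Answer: -1464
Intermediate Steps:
L(s, c) = s²
w = -3 (w = -3*1 = -3)
z(m, J) = 4 + J + m (z(m, J) = (m + J) + 2² = (J + m) + 4 = 4 + J + m)
-108 + (z(4, -5) - 3*w)*(-113) = -108 + ((4 - 5 + 4) - 3*(-3))*(-113) = -108 + (3 + 9)*(-113) = -108 + 12*(-113) = -108 - 1356 = -1464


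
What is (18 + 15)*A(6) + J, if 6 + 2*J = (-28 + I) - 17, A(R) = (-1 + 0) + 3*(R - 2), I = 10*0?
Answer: 675/2 ≈ 337.50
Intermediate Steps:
I = 0
A(R) = -7 + 3*R (A(R) = -1 + 3*(-2 + R) = -1 + (-6 + 3*R) = -7 + 3*R)
J = -51/2 (J = -3 + ((-28 + 0) - 17)/2 = -3 + (-28 - 17)/2 = -3 + (½)*(-45) = -3 - 45/2 = -51/2 ≈ -25.500)
(18 + 15)*A(6) + J = (18 + 15)*(-7 + 3*6) - 51/2 = 33*(-7 + 18) - 51/2 = 33*11 - 51/2 = 363 - 51/2 = 675/2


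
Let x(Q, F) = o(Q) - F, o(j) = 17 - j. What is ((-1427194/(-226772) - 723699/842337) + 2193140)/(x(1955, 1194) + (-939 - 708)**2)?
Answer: 7757985797847365/9584446045501782 ≈ 0.80943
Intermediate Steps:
x(Q, F) = 17 - F - Q (x(Q, F) = (17 - Q) - F = 17 - F - Q)
((-1427194/(-226772) - 723699/842337) + 2193140)/(x(1955, 1194) + (-939 - 708)**2) = ((-1427194/(-226772) - 723699/842337) + 2193140)/((17 - 1*1194 - 1*1955) + (-939 - 708)**2) = ((-1427194*(-1/226772) - 723699*1/842337) + 2193140)/((17 - 1194 - 1955) + (-1647)**2) = ((713597/113386 - 80411/93593) + 2193140)/(-3132 + 2712609) = (57670202375/10612135898 + 2193140)/2709477 = (23273957393542095/10612135898)*(1/2709477) = 7757985797847365/9584446045501782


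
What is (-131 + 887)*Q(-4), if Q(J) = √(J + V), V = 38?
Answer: 756*√34 ≈ 4408.2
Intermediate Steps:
Q(J) = √(38 + J) (Q(J) = √(J + 38) = √(38 + J))
(-131 + 887)*Q(-4) = (-131 + 887)*√(38 - 4) = 756*√34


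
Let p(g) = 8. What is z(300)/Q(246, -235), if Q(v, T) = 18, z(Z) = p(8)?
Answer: 4/9 ≈ 0.44444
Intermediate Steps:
z(Z) = 8
z(300)/Q(246, -235) = 8/18 = 8*(1/18) = 4/9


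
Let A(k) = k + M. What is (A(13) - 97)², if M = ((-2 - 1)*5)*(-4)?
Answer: 576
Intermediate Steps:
M = 60 (M = -3*5*(-4) = -15*(-4) = 60)
A(k) = 60 + k (A(k) = k + 60 = 60 + k)
(A(13) - 97)² = ((60 + 13) - 97)² = (73 - 97)² = (-24)² = 576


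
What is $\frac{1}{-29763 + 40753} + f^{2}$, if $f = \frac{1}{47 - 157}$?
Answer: $\frac{2309}{13297900} \approx 0.00017364$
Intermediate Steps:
$f = - \frac{1}{110}$ ($f = \frac{1}{-110} = - \frac{1}{110} \approx -0.0090909$)
$\frac{1}{-29763 + 40753} + f^{2} = \frac{1}{-29763 + 40753} + \left(- \frac{1}{110}\right)^{2} = \frac{1}{10990} + \frac{1}{12100} = \frac{2309}{13297900}$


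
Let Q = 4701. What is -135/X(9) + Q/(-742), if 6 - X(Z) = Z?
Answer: 28689/742 ≈ 38.664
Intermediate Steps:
X(Z) = 6 - Z
-135/X(9) + Q/(-742) = -135/(6 - 1*9) + 4701/(-742) = -135/(6 - 9) + 4701*(-1/742) = -135/(-3) - 4701/742 = -135*(-⅓) - 4701/742 = 45 - 4701/742 = 28689/742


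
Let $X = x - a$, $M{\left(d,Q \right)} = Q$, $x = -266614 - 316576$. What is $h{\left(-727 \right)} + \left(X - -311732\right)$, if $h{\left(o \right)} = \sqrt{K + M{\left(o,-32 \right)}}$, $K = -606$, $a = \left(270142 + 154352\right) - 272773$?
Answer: $-423179 + i \sqrt{638} \approx -4.2318 \cdot 10^{5} + 25.259 i$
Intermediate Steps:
$a = 151721$ ($a = 424494 - 272773 = 151721$)
$x = -583190$ ($x = -266614 - 316576 = -583190$)
$X = -734911$ ($X = -583190 - 151721 = -734911$)
$h{\left(o \right)} = i \sqrt{638}$ ($h{\left(o \right)} = \sqrt{-606 - 32} = \sqrt{-638} = i \sqrt{638}$)
$h{\left(-727 \right)} + \left(X - -311732\right) = i \sqrt{638} - 423179 = -423179 + i \sqrt{638}$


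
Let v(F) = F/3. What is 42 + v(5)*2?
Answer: 136/3 ≈ 45.333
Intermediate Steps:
v(F) = F/3 (v(F) = F*(⅓) = F/3)
42 + v(5)*2 = 42 + ((⅓)*5)*2 = 42 + (5/3)*2 = 42 + 10/3 = 136/3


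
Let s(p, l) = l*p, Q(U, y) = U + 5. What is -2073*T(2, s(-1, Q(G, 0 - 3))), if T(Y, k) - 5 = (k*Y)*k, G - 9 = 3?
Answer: -1208559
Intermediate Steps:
G = 12 (G = 9 + 3 = 12)
Q(U, y) = 5 + U
T(Y, k) = 5 + Y*k² (T(Y, k) = 5 + (k*Y)*k = 5 + (Y*k)*k = 5 + Y*k²)
-2073*T(2, s(-1, Q(G, 0 - 3))) = -2073*(5 + 2*((5 + 12)*(-1))²) = -2073*(5 + 2*(17*(-1))²) = -2073*(5 + 2*(-17)²) = -2073*(5 + 2*289) = -2073*(5 + 578) = -2073*583 = -1208559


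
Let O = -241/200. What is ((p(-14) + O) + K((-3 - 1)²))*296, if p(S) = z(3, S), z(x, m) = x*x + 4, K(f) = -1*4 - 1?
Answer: 50283/25 ≈ 2011.3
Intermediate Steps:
K(f) = -5 (K(f) = -4 - 1 = -5)
O = -241/200 (O = -241*1/200 = -241/200 ≈ -1.2050)
z(x, m) = 4 + x² (z(x, m) = x² + 4 = 4 + x²)
p(S) = 13 (p(S) = 4 + 3² = 4 + 9 = 13)
((p(-14) + O) + K((-3 - 1)²))*296 = ((13 - 241/200) - 5)*296 = (2359/200 - 5)*296 = (1359/200)*296 = 50283/25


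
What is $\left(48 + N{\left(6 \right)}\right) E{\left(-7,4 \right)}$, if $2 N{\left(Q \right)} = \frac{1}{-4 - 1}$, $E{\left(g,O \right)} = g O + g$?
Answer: $- \frac{3353}{2} \approx -1676.5$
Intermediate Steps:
$E{\left(g,O \right)} = g + O g$ ($E{\left(g,O \right)} = O g + g = g + O g$)
$N{\left(Q \right)} = - \frac{1}{10}$ ($N{\left(Q \right)} = \frac{1}{2 \left(-4 - 1\right)} = \frac{1}{2 \left(-5\right)} = \frac{1}{2} \left(- \frac{1}{5}\right) = - \frac{1}{10}$)
$\left(48 + N{\left(6 \right)}\right) E{\left(-7,4 \right)} = \left(48 - \frac{1}{10}\right) \left(- 7 \left(1 + 4\right)\right) = \frac{479 \left(\left(-7\right) 5\right)}{10} = \frac{479}{10} \left(-35\right) = - \frac{3353}{2}$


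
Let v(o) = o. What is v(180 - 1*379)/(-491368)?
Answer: 199/491368 ≈ 0.00040499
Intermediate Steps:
v(180 - 1*379)/(-491368) = (180 - 1*379)/(-491368) = (180 - 379)*(-1/491368) = -199*(-1/491368) = 199/491368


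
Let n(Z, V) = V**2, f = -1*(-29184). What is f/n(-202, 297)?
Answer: 9728/29403 ≈ 0.33085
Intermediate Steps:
f = 29184
f/n(-202, 297) = 29184/(297**2) = 29184/88209 = 29184*(1/88209) = 9728/29403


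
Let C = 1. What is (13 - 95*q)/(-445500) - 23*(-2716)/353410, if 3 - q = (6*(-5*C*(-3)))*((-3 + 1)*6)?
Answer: 145876108/357827625 ≈ 0.40767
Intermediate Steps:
q = 1083 (q = 3 - 6*(-5*1*(-3))*(-3 + 1)*6 = 3 - 6*(-5*(-3))*(-2*6) = 3 - 6*15*(-12) = 3 - 90*(-12) = 3 - 1*(-1080) = 3 + 1080 = 1083)
(13 - 95*q)/(-445500) - 23*(-2716)/353410 = (13 - 95*1083)/(-445500) - 23*(-2716)/353410 = (13 - 102885)*(-1/445500) + 62468*(1/353410) = -102872*(-1/445500) + 31234/176705 = 2338/10125 + 31234/176705 = 145876108/357827625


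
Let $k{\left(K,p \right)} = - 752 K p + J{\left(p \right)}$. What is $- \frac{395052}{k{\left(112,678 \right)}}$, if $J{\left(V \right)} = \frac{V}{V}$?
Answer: $\frac{395052}{57103871} \approx 0.0069181$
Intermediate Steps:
$J{\left(V \right)} = 1$
$k{\left(K,p \right)} = 1 - 752 K p$ ($k{\left(K,p \right)} = - 752 K p + 1 = 1 - 752 K p$)
$- \frac{395052}{k{\left(112,678 \right)}} = - \frac{395052}{1 - 84224 \cdot 678} = - \frac{395052}{1 - 57103872} = - \frac{395052}{-57103871} = \left(-395052\right) \left(- \frac{1}{57103871}\right) = \frac{395052}{57103871}$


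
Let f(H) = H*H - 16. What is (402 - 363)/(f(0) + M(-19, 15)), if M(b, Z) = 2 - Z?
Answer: -39/29 ≈ -1.3448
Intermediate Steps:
f(H) = -16 + H² (f(H) = H² - 16 = -16 + H²)
(402 - 363)/(f(0) + M(-19, 15)) = (402 - 363)/((-16 + 0²) + (2 - 1*15)) = 39/((-16 + 0) + (2 - 15)) = 39/(-16 - 13) = 39/(-29) = 39*(-1/29) = -39/29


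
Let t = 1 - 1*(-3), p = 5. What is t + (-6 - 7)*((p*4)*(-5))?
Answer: 1304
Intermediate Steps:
t = 4 (t = 1 + 3 = 4)
t + (-6 - 7)*((p*4)*(-5)) = 4 + (-6 - 7)*((5*4)*(-5)) = 4 - 260*(-5) = 4 - 13*(-100) = 4 + 1300 = 1304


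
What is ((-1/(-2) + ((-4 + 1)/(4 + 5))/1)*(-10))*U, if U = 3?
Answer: -5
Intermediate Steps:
((-1/(-2) + ((-4 + 1)/(4 + 5))/1)*(-10))*U = ((-1/(-2) + ((-4 + 1)/(4 + 5))/1)*(-10))*3 = ((-1*(-½) - 3/9*1)*(-10))*3 = ((½ - 3*⅑*1)*(-10))*3 = ((½ - ⅓*1)*(-10))*3 = ((½ - ⅓)*(-10))*3 = ((⅙)*(-10))*3 = -5/3*3 = -5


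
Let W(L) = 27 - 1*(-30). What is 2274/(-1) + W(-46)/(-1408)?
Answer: -3201849/1408 ≈ -2274.0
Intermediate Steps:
W(L) = 57 (W(L) = 27 + 30 = 57)
2274/(-1) + W(-46)/(-1408) = 2274/(-1) + 57/(-1408) = 2274*(-1) + 57*(-1/1408) = -2274 - 57/1408 = -3201849/1408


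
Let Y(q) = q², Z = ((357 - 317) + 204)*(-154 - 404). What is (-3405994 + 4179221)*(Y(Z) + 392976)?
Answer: 14333896613378160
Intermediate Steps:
Z = -136152 (Z = (40 + 204)*(-558) = 244*(-558) = -136152)
(-3405994 + 4179221)*(Y(Z) + 392976) = (-3405994 + 4179221)*((-136152)² + 392976) = 773227*(18537367104 + 392976) = 773227*18537760080 = 14333896613378160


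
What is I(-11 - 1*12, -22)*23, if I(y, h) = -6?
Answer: -138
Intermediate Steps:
I(-11 - 1*12, -22)*23 = -6*23 = -138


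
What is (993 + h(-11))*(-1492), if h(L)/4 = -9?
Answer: -1427844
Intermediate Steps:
h(L) = -36 (h(L) = 4*(-9) = -36)
(993 + h(-11))*(-1492) = (993 - 36)*(-1492) = 957*(-1492) = -1427844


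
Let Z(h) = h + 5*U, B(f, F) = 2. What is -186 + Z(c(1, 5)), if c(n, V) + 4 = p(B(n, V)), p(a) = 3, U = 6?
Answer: -157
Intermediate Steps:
c(n, V) = -1 (c(n, V) = -4 + 3 = -1)
Z(h) = 30 + h (Z(h) = h + 5*6 = h + 30 = 30 + h)
-186 + Z(c(1, 5)) = -186 + (30 - 1) = -186 + 29 = -157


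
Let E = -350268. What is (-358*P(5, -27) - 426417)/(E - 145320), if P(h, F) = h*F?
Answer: 126029/165196 ≈ 0.76291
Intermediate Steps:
P(h, F) = F*h
(-358*P(5, -27) - 426417)/(E - 145320) = (-(-9666)*5 - 426417)/(-350268 - 145320) = (-358*(-135) - 426417)/(-495588) = (48330 - 426417)*(-1/495588) = -378087*(-1/495588) = 126029/165196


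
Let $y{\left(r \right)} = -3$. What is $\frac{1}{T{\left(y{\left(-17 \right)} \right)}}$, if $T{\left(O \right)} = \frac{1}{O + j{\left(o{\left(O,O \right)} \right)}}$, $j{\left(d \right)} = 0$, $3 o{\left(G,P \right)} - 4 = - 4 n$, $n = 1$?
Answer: $-3$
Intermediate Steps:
$o{\left(G,P \right)} = 0$ ($o{\left(G,P \right)} = \frac{4}{3} + \frac{\left(-4\right) 1}{3} = \frac{4}{3} + \frac{1}{3} \left(-4\right) = \frac{4}{3} - \frac{4}{3} = 0$)
$T{\left(O \right)} = \frac{1}{O}$ ($T{\left(O \right)} = \frac{1}{O + 0} = \frac{1}{O}$)
$\frac{1}{T{\left(y{\left(-17 \right)} \right)}} = \frac{1}{\frac{1}{-3}} = \frac{1}{- \frac{1}{3}} = -3$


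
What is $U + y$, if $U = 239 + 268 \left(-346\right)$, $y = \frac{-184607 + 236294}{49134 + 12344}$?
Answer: $- \frac{5685987055}{61478} \approx -92488.0$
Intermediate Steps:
$y = \frac{51687}{61478} \approx 0.84074$
$U = -92489$ ($U = 239 - 92728 = -92489$)
$U + y = -92489 + \frac{51687}{61478} = - \frac{5685987055}{61478}$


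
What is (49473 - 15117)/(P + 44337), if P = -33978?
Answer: 11452/3453 ≈ 3.3165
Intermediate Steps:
(49473 - 15117)/(P + 44337) = (49473 - 15117)/(-33978 + 44337) = 34356/10359 = 34356*(1/10359) = 11452/3453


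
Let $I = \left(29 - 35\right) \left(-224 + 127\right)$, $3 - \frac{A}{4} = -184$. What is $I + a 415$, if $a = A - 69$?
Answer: $282367$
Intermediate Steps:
$A = 748$ ($A = 12 - -736 = 12 + 736 = 748$)
$a = 679$ ($a = 748 - 69 = 679$)
$I = 582$ ($I = \left(-6\right) \left(-97\right) = 582$)
$I + a 415 = 582 + 679 \cdot 415 = 582 + 281785 = 282367$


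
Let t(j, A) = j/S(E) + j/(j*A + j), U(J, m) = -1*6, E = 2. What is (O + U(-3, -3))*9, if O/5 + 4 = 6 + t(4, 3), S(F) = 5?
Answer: 333/4 ≈ 83.250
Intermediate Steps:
U(J, m) = -6
t(j, A) = j/5 + j/(j + A*j) (t(j, A) = j/5 + j/(j*A + j) = j*(⅕) + j/(A*j + j) = j/5 + j/(j + A*j))
O = 61/4 (O = -20 + 5*(6 + (5 + 4 + 3*4)/(5*(1 + 3))) = -20 + 5*(6 + (⅕)*(5 + 4 + 12)/4) = -20 + 5*(6 + (⅕)*(¼)*21) = -20 + 5*(6 + 21/20) = -20 + 5*(141/20) = -20 + 141/4 = 61/4 ≈ 15.250)
(O + U(-3, -3))*9 = (61/4 - 6)*9 = (37/4)*9 = 333/4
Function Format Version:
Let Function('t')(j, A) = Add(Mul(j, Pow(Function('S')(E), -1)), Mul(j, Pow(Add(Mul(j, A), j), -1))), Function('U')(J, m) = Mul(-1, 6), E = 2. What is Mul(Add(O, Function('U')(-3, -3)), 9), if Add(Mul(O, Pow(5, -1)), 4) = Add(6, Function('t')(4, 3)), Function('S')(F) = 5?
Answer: Rational(333, 4) ≈ 83.250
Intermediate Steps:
Function('U')(J, m) = -6
Function('t')(j, A) = Add(Mul(Rational(1, 5), j), Mul(j, Pow(Add(j, Mul(A, j)), -1))) (Function('t')(j, A) = Add(Mul(j, Pow(5, -1)), Mul(j, Pow(Add(Mul(j, A), j), -1))) = Add(Mul(j, Rational(1, 5)), Mul(j, Pow(Add(Mul(A, j), j), -1))) = Add(Mul(Rational(1, 5), j), Mul(j, Pow(Add(j, Mul(A, j)), -1))))
O = Rational(61, 4) (O = Add(-20, Mul(5, Add(6, Mul(Rational(1, 5), Pow(Add(1, 3), -1), Add(5, 4, Mul(3, 4)))))) = Add(-20, Mul(5, Add(6, Mul(Rational(1, 5), Pow(4, -1), Add(5, 4, 12))))) = Add(-20, Mul(5, Add(6, Mul(Rational(1, 5), Rational(1, 4), 21)))) = Add(-20, Mul(5, Add(6, Rational(21, 20)))) = Add(-20, Mul(5, Rational(141, 20))) = Add(-20, Rational(141, 4)) = Rational(61, 4) ≈ 15.250)
Mul(Add(O, Function('U')(-3, -3)), 9) = Mul(Add(Rational(61, 4), -6), 9) = Mul(Rational(37, 4), 9) = Rational(333, 4)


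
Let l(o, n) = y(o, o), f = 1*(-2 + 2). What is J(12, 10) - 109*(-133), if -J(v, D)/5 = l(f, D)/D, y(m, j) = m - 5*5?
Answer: 29019/2 ≈ 14510.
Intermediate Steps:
f = 0 (f = 1*0 = 0)
y(m, j) = -25 + m (y(m, j) = m - 25 = -25 + m)
l(o, n) = -25 + o
J(v, D) = 125/D (J(v, D) = -5*(-25 + 0)/D = -(-125)/D = 125/D)
J(12, 10) - 109*(-133) = 125/10 - 109*(-133) = 125*(⅒) + 14497 = 25/2 + 14497 = 29019/2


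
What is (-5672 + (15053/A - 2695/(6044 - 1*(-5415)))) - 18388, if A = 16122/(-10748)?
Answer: -167443337/4911 ≈ -34096.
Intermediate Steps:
A = -3/2 (A = 16122*(-1/10748) = -3/2 ≈ -1.5000)
(-5672 + (15053/A - 2695/(6044 - 1*(-5415)))) - 18388 = (-5672 + (15053/(-3/2) - 2695/(6044 - 1*(-5415)))) - 18388 = (-5672 + (15053*(-⅔) - 2695/(6044 + 5415))) - 18388 = (-5672 + (-30106/3 - 2695/11459)) - 18388 = (-5672 + (-30106/3 - 2695*1/11459)) - 18388 = (-5672 + (-30106/3 - 385/1637)) - 18388 = (-5672 - 49284677/4911) - 18388 = -77139869/4911 - 18388 = -167443337/4911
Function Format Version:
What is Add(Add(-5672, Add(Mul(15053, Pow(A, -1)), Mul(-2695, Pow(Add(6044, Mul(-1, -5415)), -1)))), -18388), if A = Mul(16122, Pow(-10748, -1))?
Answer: Rational(-167443337, 4911) ≈ -34096.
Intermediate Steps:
A = Rational(-3, 2) (A = Mul(16122, Rational(-1, 10748)) = Rational(-3, 2) ≈ -1.5000)
Add(Add(-5672, Add(Mul(15053, Pow(A, -1)), Mul(-2695, Pow(Add(6044, Mul(-1, -5415)), -1)))), -18388) = Add(Add(-5672, Add(Mul(15053, Pow(Rational(-3, 2), -1)), Mul(-2695, Pow(Add(6044, Mul(-1, -5415)), -1)))), -18388) = Add(Add(-5672, Add(Mul(15053, Rational(-2, 3)), Mul(-2695, Pow(Add(6044, 5415), -1)))), -18388) = Add(Add(-5672, Add(Rational(-30106, 3), Mul(-2695, Pow(11459, -1)))), -18388) = Add(Add(-5672, Add(Rational(-30106, 3), Mul(-2695, Rational(1, 11459)))), -18388) = Add(Add(-5672, Add(Rational(-30106, 3), Rational(-385, 1637))), -18388) = Add(Add(-5672, Rational(-49284677, 4911)), -18388) = Add(Rational(-77139869, 4911), -18388) = Rational(-167443337, 4911)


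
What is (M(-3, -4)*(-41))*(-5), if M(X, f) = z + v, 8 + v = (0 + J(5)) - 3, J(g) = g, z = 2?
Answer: -820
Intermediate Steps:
v = -6 (v = -8 + ((0 + 5) - 3) = -8 + (5 - 3) = -8 + 2 = -6)
M(X, f) = -4 (M(X, f) = 2 - 6 = -4)
(M(-3, -4)*(-41))*(-5) = -4*(-41)*(-5) = 164*(-5) = -820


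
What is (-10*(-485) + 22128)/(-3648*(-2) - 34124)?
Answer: -13489/13414 ≈ -1.0056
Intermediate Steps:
(-10*(-485) + 22128)/(-3648*(-2) - 34124) = (4850 + 22128)/(7296 - 34124) = 26978/(-26828) = 26978*(-1/26828) = -13489/13414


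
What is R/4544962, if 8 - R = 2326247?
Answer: -2326239/4544962 ≈ -0.51183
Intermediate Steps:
R = -2326239 (R = 8 - 1*2326247 = 8 - 2326247 = -2326239)
R/4544962 = -2326239/4544962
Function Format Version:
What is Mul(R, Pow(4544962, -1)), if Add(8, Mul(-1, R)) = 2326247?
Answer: Rational(-2326239, 4544962) ≈ -0.51183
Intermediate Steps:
R = -2326239 (R = Add(8, Mul(-1, 2326247)) = Add(8, -2326247) = -2326239)
Mul(R, Pow(4544962, -1)) = Mul(-2326239, Pow(4544962, -1)) = Mul(-2326239, Rational(1, 4544962)) = Rational(-2326239, 4544962)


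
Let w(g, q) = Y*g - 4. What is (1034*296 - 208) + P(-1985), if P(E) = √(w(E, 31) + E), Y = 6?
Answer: 305856 + I*√13899 ≈ 3.0586e+5 + 117.89*I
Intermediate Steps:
w(g, q) = -4 + 6*g (w(g, q) = 6*g - 4 = -4 + 6*g)
P(E) = √(-4 + 7*E) (P(E) = √((-4 + 6*E) + E) = √(-4 + 7*E))
(1034*296 - 208) + P(-1985) = (1034*296 - 208) + √(-4 + 7*(-1985)) = (306064 - 208) + √(-4 - 13895) = 305856 + √(-13899) = 305856 + I*√13899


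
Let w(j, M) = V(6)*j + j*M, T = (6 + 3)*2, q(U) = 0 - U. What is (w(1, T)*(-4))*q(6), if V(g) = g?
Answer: 576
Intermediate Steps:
q(U) = -U
T = 18 (T = 9*2 = 18)
w(j, M) = 6*j + M*j (w(j, M) = 6*j + j*M = 6*j + M*j)
(w(1, T)*(-4))*q(6) = ((1*(6 + 18))*(-4))*(-1*6) = ((1*24)*(-4))*(-6) = (24*(-4))*(-6) = -96*(-6) = 576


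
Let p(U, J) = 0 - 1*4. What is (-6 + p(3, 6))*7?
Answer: -70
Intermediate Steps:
p(U, J) = -4 (p(U, J) = 0 - 4 = -4)
(-6 + p(3, 6))*7 = (-6 - 4)*7 = -10*7 = -70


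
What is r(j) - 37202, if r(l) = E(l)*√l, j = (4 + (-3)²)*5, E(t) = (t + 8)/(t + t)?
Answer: -37202 + 73*√65/130 ≈ -37198.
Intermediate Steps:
E(t) = (8 + t)/(2*t) (E(t) = (8 + t)/((2*t)) = (8 + t)*(1/(2*t)) = (8 + t)/(2*t))
j = 65 (j = (4 + 9)*5 = 13*5 = 65)
r(l) = (8 + l)/(2*√l) (r(l) = ((8 + l)/(2*l))*√l = (8 + l)/(2*√l))
r(j) - 37202 = (8 + 65)/(2*√65) - 37202 = (½)*(√65/65)*73 - 37202 = 73*√65/130 - 37202 = -37202 + 73*√65/130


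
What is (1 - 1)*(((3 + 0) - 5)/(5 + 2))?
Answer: 0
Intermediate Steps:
(1 - 1)*(((3 + 0) - 5)/(5 + 2)) = 0*((3 - 5)/7) = 0*(-2*⅐) = 0*(-2/7) = 0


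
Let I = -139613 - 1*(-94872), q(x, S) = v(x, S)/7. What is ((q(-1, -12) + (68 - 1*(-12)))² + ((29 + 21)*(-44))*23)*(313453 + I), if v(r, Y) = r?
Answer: -582277138328/49 ≈ -1.1883e+10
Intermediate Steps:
q(x, S) = x/7
I = -44741 (I = -139613 + 94872 = -44741)
((q(-1, -12) + (68 - 1*(-12)))² + ((29 + 21)*(-44))*23)*(313453 + I) = (((⅐)*(-1) + (68 - 1*(-12)))² + ((29 + 21)*(-44))*23)*(313453 - 44741) = ((-⅐ + (68 + 12))² + (50*(-44))*23)*268712 = ((-⅐ + 80)² - 2200*23)*268712 = ((559/7)² - 50600)*268712 = (312481/49 - 50600)*268712 = -2166919/49*268712 = -582277138328/49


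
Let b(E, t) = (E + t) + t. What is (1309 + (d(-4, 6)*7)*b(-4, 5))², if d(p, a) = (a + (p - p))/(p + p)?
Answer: 6528025/4 ≈ 1.6320e+6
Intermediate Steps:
b(E, t) = E + 2*t
d(p, a) = a/(2*p) (d(p, a) = (a + 0)/((2*p)) = a*(1/(2*p)) = a/(2*p))
(1309 + (d(-4, 6)*7)*b(-4, 5))² = (1309 + (((½)*6/(-4))*7)*(-4 + 2*5))² = (1309 + (((½)*6*(-¼))*7)*(-4 + 10))² = (1309 - ¾*7*6)² = (1309 - 21/4*6)² = (1309 - 63/2)² = (2555/2)² = 6528025/4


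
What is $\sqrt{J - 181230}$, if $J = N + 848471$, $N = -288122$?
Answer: $\sqrt{379119} \approx 615.73$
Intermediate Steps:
$J = 560349$ ($J = -288122 + 848471 = 560349$)
$\sqrt{J - 181230} = \sqrt{560349 - 181230} = \sqrt{379119}$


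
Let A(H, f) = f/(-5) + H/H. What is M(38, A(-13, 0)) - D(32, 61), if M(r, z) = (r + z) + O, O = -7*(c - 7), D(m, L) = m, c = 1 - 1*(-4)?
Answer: 21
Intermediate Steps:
c = 5 (c = 1 + 4 = 5)
A(H, f) = 1 - f/5 (A(H, f) = f*(-⅕) + 1 = -f/5 + 1 = 1 - f/5)
O = 14 (O = -7*(5 - 7) = -7*(-2) = 14)
M(r, z) = 14 + r + z (M(r, z) = (r + z) + 14 = 14 + r + z)
M(38, A(-13, 0)) - D(32, 61) = (14 + 38 + (1 - ⅕*0)) - 1*32 = (14 + 38 + (1 + 0)) - 32 = (14 + 38 + 1) - 32 = 53 - 32 = 21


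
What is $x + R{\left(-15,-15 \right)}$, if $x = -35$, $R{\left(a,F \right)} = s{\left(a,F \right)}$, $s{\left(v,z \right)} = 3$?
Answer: $-32$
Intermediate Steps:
$R{\left(a,F \right)} = 3$
$x + R{\left(-15,-15 \right)} = -35 + 3 = -32$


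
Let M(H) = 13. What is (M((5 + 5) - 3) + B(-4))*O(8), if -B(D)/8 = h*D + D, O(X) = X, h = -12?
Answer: -2712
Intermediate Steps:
B(D) = 88*D (B(D) = -8*(-12*D + D) = -(-88)*D = 88*D)
(M((5 + 5) - 3) + B(-4))*O(8) = (13 + 88*(-4))*8 = (13 - 352)*8 = -339*8 = -2712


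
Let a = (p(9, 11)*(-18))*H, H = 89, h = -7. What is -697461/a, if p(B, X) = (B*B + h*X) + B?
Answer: 232487/6942 ≈ 33.490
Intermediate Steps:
p(B, X) = B + B**2 - 7*X (p(B, X) = (B*B - 7*X) + B = (B**2 - 7*X) + B = B + B**2 - 7*X)
a = -20826 (a = ((9 + 9**2 - 7*11)*(-18))*89 = ((9 + 81 - 77)*(-18))*89 = (13*(-18))*89 = -234*89 = -20826)
-697461/a = -697461/(-20826) = -697461*(-1/20826) = 232487/6942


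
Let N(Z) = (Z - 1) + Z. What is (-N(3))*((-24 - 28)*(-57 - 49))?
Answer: -27560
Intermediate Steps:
N(Z) = -1 + 2*Z (N(Z) = (-1 + Z) + Z = -1 + 2*Z)
(-N(3))*((-24 - 28)*(-57 - 49)) = (-(-1 + 2*3))*((-24 - 28)*(-57 - 49)) = (-(-1 + 6))*(-52*(-106)) = -1*5*5512 = -5*5512 = -27560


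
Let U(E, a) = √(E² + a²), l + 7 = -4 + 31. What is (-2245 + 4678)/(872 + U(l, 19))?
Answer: 2121576/759623 - 2433*√761/759623 ≈ 2.7046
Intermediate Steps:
l = 20 (l = -7 + (-4 + 31) = -7 + 27 = 20)
(-2245 + 4678)/(872 + U(l, 19)) = (-2245 + 4678)/(872 + √(20² + 19²)) = 2433/(872 + √(400 + 361)) = 2433/(872 + √761)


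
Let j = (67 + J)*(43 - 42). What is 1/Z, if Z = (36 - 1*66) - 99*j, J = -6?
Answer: -1/6069 ≈ -0.00016477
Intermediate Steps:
j = 61 (j = (67 - 6)*(43 - 42) = 61*1 = 61)
Z = -6069 (Z = (36 - 1*66) - 99*61 = (36 - 66) - 6039 = -30 - 6039 = -6069)
1/Z = 1/(-6069) = -1/6069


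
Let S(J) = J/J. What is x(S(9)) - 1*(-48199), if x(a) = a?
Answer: 48200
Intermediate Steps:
S(J) = 1
x(S(9)) - 1*(-48199) = 1 - 1*(-48199) = 1 + 48199 = 48200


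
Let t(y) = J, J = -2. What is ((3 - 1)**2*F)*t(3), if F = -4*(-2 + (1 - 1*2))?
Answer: -96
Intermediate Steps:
t(y) = -2
F = 12 (F = -4*(-2 + (1 - 2)) = -4*(-2 - 1) = -4*(-3) = 12)
((3 - 1)**2*F)*t(3) = ((3 - 1)**2*12)*(-2) = (2**2*12)*(-2) = (4*12)*(-2) = 48*(-2) = -96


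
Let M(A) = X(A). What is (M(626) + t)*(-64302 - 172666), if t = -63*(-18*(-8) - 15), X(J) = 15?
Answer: 1922284416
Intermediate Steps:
t = -8127 (t = -63*(144 - 15) = -63*129 = -8127)
M(A) = 15
(M(626) + t)*(-64302 - 172666) = (15 - 8127)*(-64302 - 172666) = -8112*(-236968) = 1922284416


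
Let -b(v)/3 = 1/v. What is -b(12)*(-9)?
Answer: -9/4 ≈ -2.2500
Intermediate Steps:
b(v) = -3/v
-b(12)*(-9) = -(-3)/12*(-9) = -1*(-¼)*(-9) = (¼)*(-9) = -9/4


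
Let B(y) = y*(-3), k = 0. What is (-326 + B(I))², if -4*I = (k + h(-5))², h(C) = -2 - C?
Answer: 1630729/16 ≈ 1.0192e+5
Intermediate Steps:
I = -9/4 (I = -(0 + (-2 - 1*(-5)))²/4 = -(0 + (-2 + 5))²/4 = -(0 + 3)²/4 = -¼*3² = -¼*9 = -9/4 ≈ -2.2500)
B(y) = -3*y
(-326 + B(I))² = (-326 - 3*(-9/4))² = (-326 + 27/4)² = (-1277/4)² = 1630729/16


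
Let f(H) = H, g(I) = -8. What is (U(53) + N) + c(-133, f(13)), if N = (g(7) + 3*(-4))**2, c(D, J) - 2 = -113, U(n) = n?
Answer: 342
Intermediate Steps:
c(D, J) = -111 (c(D, J) = 2 - 113 = -111)
N = 400 (N = (-8 + 3*(-4))**2 = (-8 - 12)**2 = (-20)**2 = 400)
(U(53) + N) + c(-133, f(13)) = (53 + 400) - 111 = 453 - 111 = 342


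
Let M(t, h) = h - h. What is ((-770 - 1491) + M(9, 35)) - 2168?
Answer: -4429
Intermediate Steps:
M(t, h) = 0
((-770 - 1491) + M(9, 35)) - 2168 = ((-770 - 1491) + 0) - 2168 = (-2261 + 0) - 2168 = -2261 - 2168 = -4429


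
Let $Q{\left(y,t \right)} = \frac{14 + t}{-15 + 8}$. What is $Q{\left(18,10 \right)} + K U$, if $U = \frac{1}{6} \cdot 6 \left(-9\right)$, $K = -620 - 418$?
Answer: $\frac{65370}{7} \approx 9338.6$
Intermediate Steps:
$Q{\left(y,t \right)} = -2 - \frac{t}{7}$ ($Q{\left(y,t \right)} = \frac{14 + t}{-7} = \left(14 + t\right) \left(- \frac{1}{7}\right) = -2 - \frac{t}{7}$)
$K = -1038$
$U = -9$ ($U = \frac{1}{6} \cdot 6 \left(-9\right) = 1 \left(-9\right) = -9$)
$Q{\left(18,10 \right)} + K U = \left(-2 - \frac{10}{7}\right) - -9342 = \left(-2 - \frac{10}{7}\right) + 9342 = - \frac{24}{7} + 9342 = \frac{65370}{7}$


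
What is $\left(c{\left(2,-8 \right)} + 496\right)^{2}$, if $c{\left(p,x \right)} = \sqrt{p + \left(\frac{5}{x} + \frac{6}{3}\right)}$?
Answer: $\frac{1968155}{8} + 744 \sqrt{6} \approx 2.4784 \cdot 10^{5}$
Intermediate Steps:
$c{\left(p,x \right)} = \sqrt{2 + p + \frac{5}{x}}$ ($c{\left(p,x \right)} = \sqrt{p + \left(\frac{5}{x} + 6 \cdot \frac{1}{3}\right)} = \sqrt{p + \left(\frac{5}{x} + 2\right)} = \sqrt{p + \left(2 + \frac{5}{x}\right)} = \sqrt{2 + p + \frac{5}{x}}$)
$\left(c{\left(2,-8 \right)} + 496\right)^{2} = \left(\sqrt{2 + 2 + \frac{5}{-8}} + 496\right)^{2} = \left(\sqrt{2 + 2 + 5 \left(- \frac{1}{8}\right)} + 496\right)^{2} = \left(\sqrt{2 + 2 - \frac{5}{8}} + 496\right)^{2} = \left(\sqrt{\frac{27}{8}} + 496\right)^{2} = \left(\frac{3 \sqrt{6}}{4} + 496\right)^{2} = \left(496 + \frac{3 \sqrt{6}}{4}\right)^{2}$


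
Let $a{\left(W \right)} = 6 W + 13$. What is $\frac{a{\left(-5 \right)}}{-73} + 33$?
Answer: $\frac{2426}{73} \approx 33.233$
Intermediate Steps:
$a{\left(W \right)} = 13 + 6 W$
$\frac{a{\left(-5 \right)}}{-73} + 33 = \frac{13 + 6 \left(-5\right)}{-73} + 33 = \left(13 - 30\right) \left(- \frac{1}{73}\right) + 33 = \left(-17\right) \left(- \frac{1}{73}\right) + 33 = \frac{17}{73} + 33 = \frac{2426}{73}$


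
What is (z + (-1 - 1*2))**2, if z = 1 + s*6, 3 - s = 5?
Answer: 196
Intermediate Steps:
s = -2 (s = 3 - 1*5 = 3 - 5 = -2)
z = -11 (z = 1 - 2*6 = 1 - 12 = -11)
(z + (-1 - 1*2))**2 = (-11 + (-1 - 1*2))**2 = (-11 + (-1 - 2))**2 = (-11 - 3)**2 = (-14)**2 = 196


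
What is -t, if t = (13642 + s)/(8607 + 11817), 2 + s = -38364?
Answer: 6181/5106 ≈ 1.2105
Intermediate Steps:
s = -38366 (s = -2 - 38364 = -38366)
t = -6181/5106 (t = (13642 - 38366)/(8607 + 11817) = -24724/20424 = -24724*1/20424 = -6181/5106 ≈ -1.2105)
-t = -1*(-6181/5106) = 6181/5106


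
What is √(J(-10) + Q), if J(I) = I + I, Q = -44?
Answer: 8*I ≈ 8.0*I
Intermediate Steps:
J(I) = 2*I
√(J(-10) + Q) = √(2*(-10) - 44) = √(-20 - 44) = √(-64) = 8*I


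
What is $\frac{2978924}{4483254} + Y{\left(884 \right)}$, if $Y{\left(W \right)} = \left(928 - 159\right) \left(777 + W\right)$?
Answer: $\frac{2863251831205}{2241627} \approx 1.2773 \cdot 10^{6}$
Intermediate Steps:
$Y{\left(W \right)} = 597513 + 769 W$ ($Y{\left(W \right)} = 769 \left(777 + W\right) = 597513 + 769 W$)
$\frac{2978924}{4483254} + Y{\left(884 \right)} = \frac{2978924}{4483254} + \left(597513 + 769 \cdot 884\right) = 2978924 \cdot \frac{1}{4483254} + \left(597513 + 679796\right) = \frac{1489462}{2241627} + 1277309 = \frac{2863251831205}{2241627}$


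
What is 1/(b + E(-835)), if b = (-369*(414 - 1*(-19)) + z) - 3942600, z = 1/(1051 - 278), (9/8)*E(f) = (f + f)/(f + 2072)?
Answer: -8605809/35304283224140 ≈ -2.4376e-7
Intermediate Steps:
E(f) = 16*f/(9*(2072 + f)) (E(f) = 8*((f + f)/(f + 2072))/9 = 8*((2*f)/(2072 + f))/9 = 8*(2*f/(2072 + f))/9 = 16*f/(9*(2072 + f)))
z = 1/773 ≈ 0.0012937
b = -3171137420/773 (b = (-369*(414 - 1*(-19)) + 1/773) - 3942600 = (-369*(414 + 19) + 1/773) - 3942600 = (-369*433 + 1/773) - 3942600 = (-159777 + 1/773) - 3942600 = -123507620/773 - 3942600 = -3171137420/773 ≈ -4.1024e+6)
1/(b + E(-835)) = 1/(-3171137420/773 + (16/9)*(-835)/(2072 - 835)) = 1/(-3171137420/773 + (16/9)*(-835)/1237) = 1/(-3171137420/773 + (16/9)*(-835)*(1/1237)) = 1/(-3171137420/773 - 13360/11133) = 1/(-35304283224140/8605809) = -8605809/35304283224140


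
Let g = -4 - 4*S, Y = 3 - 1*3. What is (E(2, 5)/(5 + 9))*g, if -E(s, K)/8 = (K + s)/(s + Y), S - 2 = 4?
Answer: 56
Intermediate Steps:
Y = 0 (Y = 3 - 3 = 0)
S = 6 (S = 2 + 4 = 6)
E(s, K) = -8*(K + s)/s (E(s, K) = -8*(K + s)/(s + 0) = -8*(K + s)/s)
g = -28 (g = -4 - 4*6 = -4 - 24 = -28)
(E(2, 5)/(5 + 9))*g = ((-8 - 8*5/2)/(5 + 9))*(-28) = ((-8 - 8*5*½)/14)*(-28) = ((-8 - 20)/14)*(-28) = ((1/14)*(-28))*(-28) = -2*(-28) = 56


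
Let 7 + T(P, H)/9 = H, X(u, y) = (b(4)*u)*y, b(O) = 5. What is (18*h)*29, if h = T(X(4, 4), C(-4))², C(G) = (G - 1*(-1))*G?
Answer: 1057050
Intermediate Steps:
X(u, y) = 5*u*y (X(u, y) = (5*u)*y = 5*u*y)
C(G) = G*(1 + G) (C(G) = (G + 1)*G = (1 + G)*G = G*(1 + G))
T(P, H) = -63 + 9*H
h = 2025 (h = (-63 + 9*(-4*(1 - 4)))² = (-63 + 9*(-4*(-3)))² = (-63 + 9*12)² = (-63 + 108)² = 45² = 2025)
(18*h)*29 = (18*2025)*29 = 36450*29 = 1057050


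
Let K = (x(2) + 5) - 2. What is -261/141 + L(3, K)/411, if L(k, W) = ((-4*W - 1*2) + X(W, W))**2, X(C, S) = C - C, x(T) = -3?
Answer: -35569/19317 ≈ -1.8413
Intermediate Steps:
K = 0 (K = (-3 + 5) - 2 = 2 - 2 = 0)
X(C, S) = 0
L(k, W) = (-2 - 4*W)**2 (L(k, W) = ((-4*W - 1*2) + 0)**2 = ((-4*W - 2) + 0)**2 = ((-2 - 4*W) + 0)**2 = (-2 - 4*W)**2)
-261/141 + L(3, K)/411 = -261/141 + (4*(1 + 2*0)**2)/411 = -261*1/141 + (4*(1 + 0)**2)*(1/411) = -87/47 + (4*1**2)*(1/411) = -87/47 + (4*1)*(1/411) = -87/47 + 4*(1/411) = -87/47 + 4/411 = -35569/19317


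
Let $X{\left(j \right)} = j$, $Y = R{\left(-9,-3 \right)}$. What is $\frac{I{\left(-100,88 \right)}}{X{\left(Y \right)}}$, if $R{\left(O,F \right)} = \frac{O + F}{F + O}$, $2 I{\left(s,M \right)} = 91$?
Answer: $\frac{91}{2} \approx 45.5$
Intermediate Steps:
$I{\left(s,M \right)} = \frac{91}{2}$ ($I{\left(s,M \right)} = \frac{1}{2} \cdot 91 = \frac{91}{2}$)
$R{\left(O,F \right)} = 1$ ($R{\left(O,F \right)} = \frac{F + O}{F + O} = 1$)
$Y = 1$
$\frac{I{\left(-100,88 \right)}}{X{\left(Y \right)}} = \frac{91}{2 \cdot 1} = \frac{91}{2} \cdot 1 = \frac{91}{2}$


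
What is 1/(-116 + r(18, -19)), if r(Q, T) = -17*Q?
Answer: -1/422 ≈ -0.0023697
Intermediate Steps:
1/(-116 + r(18, -19)) = 1/(-116 - 17*18) = 1/(-116 - 306) = 1/(-422) = -1/422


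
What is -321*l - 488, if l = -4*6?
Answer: 7216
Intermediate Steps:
l = -24
-321*l - 488 = -321*(-24) - 488 = 7704 - 488 = 7216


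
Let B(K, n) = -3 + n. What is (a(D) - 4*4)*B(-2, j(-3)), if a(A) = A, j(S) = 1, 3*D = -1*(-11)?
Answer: 74/3 ≈ 24.667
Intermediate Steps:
D = 11/3 (D = (-1*(-11))/3 = (1/3)*11 = 11/3 ≈ 3.6667)
(a(D) - 4*4)*B(-2, j(-3)) = (11/3 - 4*4)*(-3 + 1) = (11/3 - 16)*(-2) = -37/3*(-2) = 74/3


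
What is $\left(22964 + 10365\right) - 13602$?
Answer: $19727$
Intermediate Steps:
$\left(22964 + 10365\right) - 13602 = 33329 - 13602 = 19727$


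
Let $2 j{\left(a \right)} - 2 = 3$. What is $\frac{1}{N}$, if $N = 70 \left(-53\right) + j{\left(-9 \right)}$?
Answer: $- \frac{2}{7415} \approx -0.00026972$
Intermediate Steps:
$j{\left(a \right)} = \frac{5}{2}$ ($j{\left(a \right)} = 1 + \frac{1}{2} \cdot 3 = 1 + \frac{3}{2} = \frac{5}{2}$)
$N = - \frac{7415}{2}$ ($N = 70 \left(-53\right) + \frac{5}{2} = -3710 + \frac{5}{2} = - \frac{7415}{2} \approx -3707.5$)
$\frac{1}{N} = \frac{1}{- \frac{7415}{2}} = - \frac{2}{7415}$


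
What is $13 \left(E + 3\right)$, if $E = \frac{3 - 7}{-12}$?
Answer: $\frac{130}{3} \approx 43.333$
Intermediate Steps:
$E = \frac{1}{3}$ ($E = \left(3 - 7\right) \left(- \frac{1}{12}\right) = \left(-4\right) \left(- \frac{1}{12}\right) = \frac{1}{3} \approx 0.33333$)
$13 \left(E + 3\right) = 13 \left(\frac{1}{3} + 3\right) = 13 \cdot \frac{10}{3} = \frac{130}{3}$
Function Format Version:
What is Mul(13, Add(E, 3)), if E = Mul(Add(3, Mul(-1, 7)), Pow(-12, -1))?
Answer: Rational(130, 3) ≈ 43.333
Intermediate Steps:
E = Rational(1, 3) (E = Mul(Add(3, -7), Rational(-1, 12)) = Mul(-4, Rational(-1, 12)) = Rational(1, 3) ≈ 0.33333)
Mul(13, Add(E, 3)) = Mul(13, Add(Rational(1, 3), 3)) = Mul(13, Rational(10, 3)) = Rational(130, 3)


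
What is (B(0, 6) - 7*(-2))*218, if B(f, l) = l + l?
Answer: 5668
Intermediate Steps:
B(f, l) = 2*l
(B(0, 6) - 7*(-2))*218 = (2*6 - 7*(-2))*218 = (12 + 14)*218 = 26*218 = 5668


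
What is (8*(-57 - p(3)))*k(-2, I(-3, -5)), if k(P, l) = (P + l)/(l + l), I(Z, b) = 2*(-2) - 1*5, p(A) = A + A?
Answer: -308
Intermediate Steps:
p(A) = 2*A
I(Z, b) = -9 (I(Z, b) = -4 - 5 = -9)
k(P, l) = (P + l)/(2*l) (k(P, l) = (P + l)/((2*l)) = (P + l)*(1/(2*l)) = (P + l)/(2*l))
(8*(-57 - p(3)))*k(-2, I(-3, -5)) = (8*(-57 - 2*3))*((½)*(-2 - 9)/(-9)) = (8*(-57 - 1*6))*((½)*(-⅑)*(-11)) = (8*(-57 - 6))*(11/18) = (8*(-63))*(11/18) = -504*11/18 = -308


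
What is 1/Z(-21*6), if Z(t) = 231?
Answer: 1/231 ≈ 0.0043290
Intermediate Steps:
1/Z(-21*6) = 1/231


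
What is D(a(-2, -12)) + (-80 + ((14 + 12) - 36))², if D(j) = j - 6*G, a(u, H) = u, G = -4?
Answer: 8122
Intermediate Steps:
D(j) = 24 + j (D(j) = j - 6*(-4) = j + 24 = 24 + j)
D(a(-2, -12)) + (-80 + ((14 + 12) - 36))² = (24 - 2) + (-80 + ((14 + 12) - 36))² = 22 + (-80 + (26 - 36))² = 22 + (-80 - 10)² = 22 + (-90)² = 22 + 8100 = 8122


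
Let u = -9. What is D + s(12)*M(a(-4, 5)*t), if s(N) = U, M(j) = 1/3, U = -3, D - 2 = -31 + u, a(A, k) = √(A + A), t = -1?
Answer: -39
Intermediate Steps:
a(A, k) = √2*√A (a(A, k) = √(2*A) = √2*√A)
D = -38 (D = 2 + (-31 - 9) = 2 - 40 = -38)
M(j) = ⅓
s(N) = -3
D + s(12)*M(a(-4, 5)*t) = -38 - 3*⅓ = -38 - 1 = -39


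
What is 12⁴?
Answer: 20736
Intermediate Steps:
12⁴ = 20736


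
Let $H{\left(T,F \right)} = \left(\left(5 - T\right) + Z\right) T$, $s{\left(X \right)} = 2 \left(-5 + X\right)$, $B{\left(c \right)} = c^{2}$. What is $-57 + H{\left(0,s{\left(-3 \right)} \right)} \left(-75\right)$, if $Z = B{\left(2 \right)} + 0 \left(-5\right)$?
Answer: $-57$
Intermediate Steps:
$s{\left(X \right)} = -10 + 2 X$
$Z = 4$ ($Z = 2^{2} + 0 \left(-5\right) = 4 + 0 = 4$)
$H{\left(T,F \right)} = T \left(9 - T\right)$ ($H{\left(T,F \right)} = \left(\left(5 - T\right) + 4\right) T = \left(9 - T\right) T = T \left(9 - T\right)$)
$-57 + H{\left(0,s{\left(-3 \right)} \right)} \left(-75\right) = -57 + 0 \left(9 - 0\right) \left(-75\right) = -57 + 0 \left(9 + 0\right) \left(-75\right) = -57 + 0 \cdot 9 \left(-75\right) = -57 + 0 \left(-75\right) = -57 + 0 = -57$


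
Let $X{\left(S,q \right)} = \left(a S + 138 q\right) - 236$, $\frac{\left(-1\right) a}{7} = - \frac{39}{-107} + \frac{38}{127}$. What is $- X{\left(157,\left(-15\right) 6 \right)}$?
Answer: $\frac{181894265}{13589} \approx 13385.0$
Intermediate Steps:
$a = - \frac{63133}{13589}$ ($a = - 7 \left(- \frac{39}{-107} + \frac{38}{127}\right) = - 7 \left(\left(-39\right) \left(- \frac{1}{107}\right) + 38 \cdot \frac{1}{127}\right) = - 7 \left(\frac{39}{107} + \frac{38}{127}\right) = \left(-7\right) \frac{9019}{13589} = - \frac{63133}{13589} \approx -4.6459$)
$X{\left(S,q \right)} = -236 + 138 q - \frac{63133 S}{13589}$ ($X{\left(S,q \right)} = \left(- \frac{63133 S}{13589} + 138 q\right) - 236 = \left(138 q - \frac{63133 S}{13589}\right) - 236 = -236 + 138 q - \frac{63133 S}{13589}$)
$- X{\left(157,\left(-15\right) 6 \right)} = - (-236 + 138 \left(\left(-15\right) 6\right) - \frac{9911881}{13589}) = - (-236 + 138 \left(-90\right) - \frac{9911881}{13589}) = - (-236 - 12420 - \frac{9911881}{13589}) = \left(-1\right) \left(- \frac{181894265}{13589}\right) = \frac{181894265}{13589}$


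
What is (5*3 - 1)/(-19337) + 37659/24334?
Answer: 727871407/470546558 ≈ 1.5469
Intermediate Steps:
(5*3 - 1)/(-19337) + 37659/24334 = (15 - 1)*(-1/19337) + 37659*(1/24334) = 14*(-1/19337) + 37659/24334 = -14/19337 + 37659/24334 = 727871407/470546558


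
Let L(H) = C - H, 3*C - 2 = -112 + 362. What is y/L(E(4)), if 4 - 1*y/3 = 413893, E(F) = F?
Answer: -1241667/80 ≈ -15521.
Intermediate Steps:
C = 84 (C = ⅔ + (-112 + 362)/3 = ⅔ + (⅓)*250 = ⅔ + 250/3 = 84)
L(H) = 84 - H
y = -1241667 (y = 12 - 3*413893 = 12 - 1241679 = -1241667)
y/L(E(4)) = -1241667/(84 - 1*4) = -1241667/(84 - 4) = -1241667/80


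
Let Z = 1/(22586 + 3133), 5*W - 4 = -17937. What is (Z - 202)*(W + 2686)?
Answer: 7798050737/42865 ≈ 1.8192e+5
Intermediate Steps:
W = -17933/5 (W = ⅘ + (⅕)*(-17937) = ⅘ - 17937/5 = -17933/5 ≈ -3586.6)
Z = 1/25719 ≈ 3.8882e-5
(Z - 202)*(W + 2686) = (1/25719 - 202)*(-17933/5 + 2686) = -5195237/25719*(-4503/5) = 7798050737/42865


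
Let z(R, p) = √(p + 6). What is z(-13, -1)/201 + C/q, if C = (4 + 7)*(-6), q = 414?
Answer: -11/69 + √5/201 ≈ -0.14830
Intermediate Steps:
z(R, p) = √(6 + p)
C = -66 (C = 11*(-6) = -66)
z(-13, -1)/201 + C/q = √(6 - 1)/201 - 66/414 = √5*(1/201) - 66*1/414 = √5/201 - 11/69 = -11/69 + √5/201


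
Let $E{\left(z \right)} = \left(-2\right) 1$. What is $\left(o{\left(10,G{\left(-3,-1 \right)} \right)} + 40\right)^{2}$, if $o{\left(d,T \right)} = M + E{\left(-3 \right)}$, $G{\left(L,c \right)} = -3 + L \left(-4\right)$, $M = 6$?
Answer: $1936$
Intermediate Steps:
$E{\left(z \right)} = -2$
$G{\left(L,c \right)} = -3 - 4 L$
$o{\left(d,T \right)} = 4$ ($o{\left(d,T \right)} = 6 - 2 = 4$)
$\left(o{\left(10,G{\left(-3,-1 \right)} \right)} + 40\right)^{2} = \left(4 + 40\right)^{2} = 44^{2} = 1936$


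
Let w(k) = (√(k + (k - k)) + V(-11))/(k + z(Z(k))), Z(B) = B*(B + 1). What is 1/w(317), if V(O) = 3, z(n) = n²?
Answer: -30485549859/308 + 10161849953*√317/308 ≈ 4.8844e+8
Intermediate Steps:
Z(B) = B*(1 + B)
w(k) = (3 + √k)/(k + k²*(1 + k)²) (w(k) = (√(k + (k - k)) + 3)/(k + (k*(1 + k))²) = (√(k + 0) + 3)/(k + k²*(1 + k)²) = (√k + 3)/(k + k²*(1 + k)²) = (3 + √k)/(k + k²*(1 + k)²))
1/w(317) = 1/((3 + √317)/(317*(1 + 317*(1 + 317)²))) = 1/((3 + √317)/(317*(1 + 317*318²))) = 1/((3 + √317)/(317*(1 + 317*101124))) = 1/((3 + √317)/(317*(1 + 32056308))) = 1/((1/317)*(3 + √317)/32056309) = 1/((1/317)*(1/32056309)*(3 + √317)) = 1/(3/10161849953 + √317/10161849953)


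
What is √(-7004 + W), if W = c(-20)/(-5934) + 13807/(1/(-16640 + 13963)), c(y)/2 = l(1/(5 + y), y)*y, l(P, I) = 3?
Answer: I*√36159512603723/989 ≈ 6080.2*I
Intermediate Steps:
c(y) = 6*y (c(y) = 2*(3*y) = 6*y)
W = -36554764251/989 (W = (6*(-20))/(-5934) + 13807/(1/(-16640 + 13963)) = -120*(-1/5934) + 13807/(1/(-2677)) = 20/989 + 13807/(-1/2677) = 20/989 + 13807*(-2677) = 20/989 - 36961339 = -36554764251/989 ≈ -3.6961e+7)
√(-7004 + W) = √(-7004 - 36554764251/989) = √(-36561691207/989) = I*√36159512603723/989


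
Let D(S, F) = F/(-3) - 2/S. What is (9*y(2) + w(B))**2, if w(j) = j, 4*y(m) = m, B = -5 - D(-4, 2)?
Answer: 1/9 ≈ 0.11111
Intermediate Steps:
D(S, F) = -2/S - F/3 (D(S, F) = F*(-1/3) - 2/S = -F/3 - 2/S = -2/S - F/3)
B = -29/6 (B = -5 - (-2/(-4) - 1/3*2) = -5 - (-2*(-1/4) - 2/3) = -5 - (1/2 - 2/3) = -5 - 1*(-1/6) = -5 + 1/6 = -29/6 ≈ -4.8333)
y(m) = m/4
(9*y(2) + w(B))**2 = (9*((1/4)*2) - 29/6)**2 = (9*(1/2) - 29/6)**2 = (9/2 - 29/6)**2 = (-1/3)**2 = 1/9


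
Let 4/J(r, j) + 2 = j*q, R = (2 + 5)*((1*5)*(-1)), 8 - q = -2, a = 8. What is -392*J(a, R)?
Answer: 49/11 ≈ 4.4545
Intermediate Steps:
q = 10 (q = 8 - 1*(-2) = 8 + 2 = 10)
R = -35 (R = 7*(5*(-1)) = 7*(-5) = -35)
J(r, j) = 4/(-2 + 10*j) (J(r, j) = 4/(-2 + j*10) = 4/(-2 + 10*j))
-392*J(a, R) = -784/(-1 + 5*(-35)) = -784/(-1 - 175) = -784/(-176) = -784*(-1)/176 = -392*(-1/88) = 49/11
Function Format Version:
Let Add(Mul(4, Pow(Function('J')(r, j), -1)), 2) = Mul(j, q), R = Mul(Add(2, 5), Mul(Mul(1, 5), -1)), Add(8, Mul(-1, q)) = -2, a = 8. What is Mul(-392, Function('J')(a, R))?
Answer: Rational(49, 11) ≈ 4.4545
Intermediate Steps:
q = 10 (q = Add(8, Mul(-1, -2)) = Add(8, 2) = 10)
R = -35 (R = Mul(7, Mul(5, -1)) = Mul(7, -5) = -35)
Function('J')(r, j) = Mul(4, Pow(Add(-2, Mul(10, j)), -1)) (Function('J')(r, j) = Mul(4, Pow(Add(-2, Mul(j, 10)), -1)) = Mul(4, Pow(Add(-2, Mul(10, j)), -1)))
Mul(-392, Function('J')(a, R)) = Mul(-392, Mul(2, Pow(Add(-1, Mul(5, -35)), -1))) = Mul(-392, Mul(2, Pow(Add(-1, -175), -1))) = Mul(-392, Mul(2, Pow(-176, -1))) = Mul(-392, Mul(2, Rational(-1, 176))) = Mul(-392, Rational(-1, 88)) = Rational(49, 11)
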